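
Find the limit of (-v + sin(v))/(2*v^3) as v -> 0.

-1/12

Direct substitution gives 0/0.
Apply L'Hôpital: lim (cos(v) - 1)/(6*v^2), still 0/0.
Apply L'Hôpital: lim (-sin(v))/(12*v), still 0/0.
After 3 applications of L'Hôpital's rule the quotient is (-cos(v))/(12); substituting v = 0 gives -1/12.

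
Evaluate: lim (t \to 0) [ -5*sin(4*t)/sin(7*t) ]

-20/7

Substitution gives 0/0.
Divide numerator and denominator by t: sin(4t)/t → 4 and sin(7t)/t → 7, so the limit is -5·4/7 = -20/7.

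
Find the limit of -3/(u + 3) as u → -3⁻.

As u → -3⁻, (u + 3) → 0⁻, so (u + 3)^1 → 0⁻ and -3/(u + 3)^1 → ∞.

∞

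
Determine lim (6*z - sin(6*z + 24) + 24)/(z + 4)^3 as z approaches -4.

Direct substitution gives 0/0.
Apply L'Hôpital: lim (6 - 6*cos(6*z + 24))/(3*(z + 4)^2), still 0/0.
Apply L'Hôpital: lim (36*sin(6*z + 24))/(6*z + 24), still 0/0.
After 3 applications of L'Hôpital's rule the quotient is (216*cos(6*z + 24))/(6); substituting z = -4 gives 36.

36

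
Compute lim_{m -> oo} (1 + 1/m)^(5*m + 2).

The base → 1 and the exponent → ∞: a 1^∞ form.
Take logarithms: (5m + 2)·ln(1 + 1/m). Since ln(1+u) ~ u for small u, this behaves like (5m)·(1/m) → 5.
So the limit is e^(5).

e^(5)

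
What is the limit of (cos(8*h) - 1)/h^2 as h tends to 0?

Direct substitution gives 0/0.
Apply L'Hôpital: lim (-8*sin(8*h))/(2*h), still 0/0.
After 2 applications of L'Hôpital's rule the quotient is (-64*cos(8*h))/(2); substituting h = 0 gives -32.

-32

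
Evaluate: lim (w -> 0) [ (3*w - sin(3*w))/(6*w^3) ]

Direct substitution gives 0/0.
Apply L'Hôpital: lim (3 - 3*cos(3*w))/(18*w^2), still 0/0.
Apply L'Hôpital: lim (9*sin(3*w))/(36*w), still 0/0.
After 3 applications of L'Hôpital's rule the quotient is (27*cos(3*w))/(36); substituting w = 0 gives 3/4.

3/4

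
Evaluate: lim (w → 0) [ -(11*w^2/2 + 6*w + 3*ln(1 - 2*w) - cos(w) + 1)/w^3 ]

Substitution gives 0/0 (the numerator vanishes to order 3).
Expand each term to order w^3: the coefficient of w^3 in 3·ln(1 - 2w) is -8 and in −cos(w) is 0.
Lower-order terms cancel with the polynomial part, so the numerator is (-8)·w^3 + o(w^3), and the limit is (-8)/(-1) = 8.

8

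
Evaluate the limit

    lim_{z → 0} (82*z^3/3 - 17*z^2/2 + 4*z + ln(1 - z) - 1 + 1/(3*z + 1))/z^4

Substitution gives 0/0 (the numerator vanishes to order 4).
Expand each term to order z^4: the coefficient of z^4 in ln(1 - z) is -1/4 and in 1/(1 + 3z) is 81.
Lower-order terms cancel with the polynomial part, so the numerator is (323/4)·z^4 + o(z^4), and the limit is (323/4)/(1) = 323/4.

323/4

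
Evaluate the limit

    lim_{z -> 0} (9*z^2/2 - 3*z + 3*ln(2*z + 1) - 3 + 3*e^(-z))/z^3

15/2

Substitution gives 0/0; apply L'Hôpital's rule 3 times.
After differentiating numerator and denominator 3 times the quotient is (-3*e^(-z) + 48/(2*z + 1)^3)/(6); at z = 0 this is 15/2.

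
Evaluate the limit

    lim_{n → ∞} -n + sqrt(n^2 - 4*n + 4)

-2

An ∞ − ∞ form. Rationalising with the conjugate, the difference becomes (-4n + 4) / (√(n^2 - 4*n + 4) + n).
For large n the denominator behaves like 2·n, so the quotient tends to -4/2 = -2.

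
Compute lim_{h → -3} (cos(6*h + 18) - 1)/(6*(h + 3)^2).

-3

Direct substitution gives 0/0.
Apply L'Hôpital: lim (-6*sin(6*h + 18))/(12*h + 36), still 0/0.
After 2 applications of L'Hôpital's rule the quotient is (-36*cos(6*h + 18))/(12); substituting h = -3 gives -3.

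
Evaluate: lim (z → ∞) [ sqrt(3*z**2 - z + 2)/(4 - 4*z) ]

-√(3)/4

For large |z|, √(3*z^2 - z + 2) ≈ √3·|z| and the denominator ≈ -4z.
Since z → +∞, |z| = z, giving √3/(-4) = -√(3)/4.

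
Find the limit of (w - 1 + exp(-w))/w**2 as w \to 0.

Direct substitution gives 0/0.
Apply L'Hôpital: lim (1 - e^(-w))/(2*w), still 0/0.
After 2 applications of L'Hôpital's rule the quotient is (e^(-w))/(2); substituting w = 0 gives 1/2.

1/2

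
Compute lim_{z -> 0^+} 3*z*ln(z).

0

This is a 0·(−∞) form. Rewrite as 3·ln(z) / z^(−1) and apply L'Hôpital:
the derivative quotient is 3·(1/z) / (−1·z^(−2)) = (-3/1)·z^1 → 0.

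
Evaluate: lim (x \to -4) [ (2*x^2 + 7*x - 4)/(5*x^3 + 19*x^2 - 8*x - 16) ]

-9/80

Since x = -4 makes numerator and denominator zero, (x + 4) divides both.
Cancelling it gives (2*x - 1)/(5*x^2 - x - 4); now plug in x = -4 to get -9/80.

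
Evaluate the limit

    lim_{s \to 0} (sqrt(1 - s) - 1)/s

A 0/0 form; rationalise with √(1 - s) + √1. This collapses the numerator to -s, leaving -1/(√(1 - s) + √1) → -1/(2√1) = -1/2.

-1/2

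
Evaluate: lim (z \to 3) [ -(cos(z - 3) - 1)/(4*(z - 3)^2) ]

Direct substitution gives 0/0.
Apply L'Hôpital: lim (-sin(z - 3))/(24 - 8*z), still 0/0.
After 2 applications of L'Hôpital's rule the quotient is (-cos(z - 3))/(-8); substituting z = 3 gives 1/8.

1/8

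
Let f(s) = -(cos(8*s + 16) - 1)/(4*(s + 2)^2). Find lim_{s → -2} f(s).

8

Direct substitution gives 0/0.
Apply L'Hôpital: lim (-8*sin(8*s + 16))/(-8*s - 16), still 0/0.
After 2 applications of L'Hôpital's rule the quotient is (-64*cos(8*s + 16))/(-8); substituting s = -2 gives 8.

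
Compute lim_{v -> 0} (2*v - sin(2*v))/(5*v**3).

4/15

Direct substitution gives 0/0.
Apply L'Hôpital: lim (2 - 2*cos(2*v))/(15*v^2), still 0/0.
Apply L'Hôpital: lim (4*sin(2*v))/(30*v), still 0/0.
After 3 applications of L'Hôpital's rule the quotient is (8*cos(2*v))/(30); substituting v = 0 gives 4/15.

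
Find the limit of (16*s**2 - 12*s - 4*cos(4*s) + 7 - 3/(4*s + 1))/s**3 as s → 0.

Substitution gives 0/0 (the numerator vanishes to order 3).
Expand each term to order s^3: the coefficient of s^3 in -3·1/(1 + 4s) is 192 and in -4·cos(4s) is 0.
Lower-order terms cancel with the polynomial part, so the numerator is (192)·s^3 + o(s^3), and the limit is (192)/(1) = 192.

192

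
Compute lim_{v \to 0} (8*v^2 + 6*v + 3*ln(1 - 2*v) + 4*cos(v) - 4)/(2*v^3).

-4

Substitution gives 0/0; apply L'Hôpital's rule 3 times.
After differentiating numerator and denominator 3 times the quotient is (4*sin(v) + 48/(2*v - 1)^3)/(12); at v = 0 this is -4.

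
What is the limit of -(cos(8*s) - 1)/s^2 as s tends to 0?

Direct substitution gives 0/0.
Apply L'Hôpital: lim (-8*sin(8*s))/(-2*s), still 0/0.
After 2 applications of L'Hôpital's rule the quotient is (-64*cos(8*s))/(-2); substituting s = 0 gives 32.

32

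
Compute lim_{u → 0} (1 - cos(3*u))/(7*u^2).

Substitution gives 0/0.
Use (1 − cos θ)/θ² → 1/2 with θ = 3u: the limit is 3²/(2·7) = 9/14.

9/14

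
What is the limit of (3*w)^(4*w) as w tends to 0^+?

1

Base → 0⁺ and exponent → 0⁺: a 0^0 form.
Take logs: 4w·ln(3w). This is 0·(−∞); rewriting as ln(3w)/(1/(4w)) and applying L'Hôpital gives 0.
Hence the limit is e^0 = 1.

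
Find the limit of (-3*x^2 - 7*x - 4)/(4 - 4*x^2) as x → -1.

Since x = -1 makes numerator and denominator zero, (x + 1) divides both.
Cancelling it gives (-3*x - 4)/(4 - 4*x); now plug in x = -1 to get -1/8.

-1/8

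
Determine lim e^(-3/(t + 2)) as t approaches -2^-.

As t → -2⁻, -3/(t + 2) → +∞, so e^(-3/(t + 2)) → ∞.

∞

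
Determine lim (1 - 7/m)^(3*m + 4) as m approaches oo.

Let L be the limit and take ln: ln L = lim (3m + 4)·ln(1 - 7/m) = lim (3m + 4)·(-7/m + O(1/m²)) = -21.
Hence L = e^(-21).

e^(-21)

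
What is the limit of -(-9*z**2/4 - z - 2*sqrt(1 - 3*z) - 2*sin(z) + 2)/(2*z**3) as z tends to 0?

Substitution gives 0/0 (the numerator vanishes to order 3).
Expand each term to order z^3: the coefficient of z^3 in -2·sin(z) is 1/3 and in -2·√(1 - 3z) is 27/8.
Lower-order terms cancel with the polynomial part, so the numerator is (89/24)·z^3 + o(z^3), and the limit is (89/24)/(-2) = -89/48.

-89/48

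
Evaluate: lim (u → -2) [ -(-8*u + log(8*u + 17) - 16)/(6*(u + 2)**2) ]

Direct substitution gives 0/0.
Apply L'Hôpital: lim (-8 + 8/(8*u + 17))/(-12*u - 24), still 0/0.
After 2 applications of L'Hôpital's rule the quotient is (-64/(8*u + 17)^2)/(-12); substituting u = -2 gives 16/3.

16/3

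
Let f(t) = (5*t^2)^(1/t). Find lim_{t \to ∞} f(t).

Base → ∞ and exponent → 0: an ∞^0 form.
Take logs: (1/t)·ln(5·t^2) = (ln 5 + 2·ln t)/t → 0.
So the limit is e^0 = 1.

1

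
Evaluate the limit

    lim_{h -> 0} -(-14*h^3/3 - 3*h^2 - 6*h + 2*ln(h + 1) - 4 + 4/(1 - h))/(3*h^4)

-7/6

Substitution gives 0/0; apply L'Hôpital's rule 4 times.
After differentiating numerator and denominator 4 times the quotient is (-12/(h + 1)^4 - 96/(h - 1)^5)/(-72); at h = 0 this is -7/6.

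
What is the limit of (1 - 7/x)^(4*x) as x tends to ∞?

Write it as [(1 - 7/x)^x]^(4) · (1 - 7/x)^(0). The bracketed term tends to e^(-7) and the second factor to 1, so the limit is e^(-28).

e^(-28)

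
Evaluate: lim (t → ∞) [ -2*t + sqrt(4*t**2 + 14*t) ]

This has the form ∞ − ∞. Multiply and divide by the conjugate √(4*t^2 + 14*t) + 2t.
That gives (14t) / (√(4*t^2 + 14*t) + 2t).
Divide numerator and denominator by t: the limit is 14/(2·2) = 7/2.

7/2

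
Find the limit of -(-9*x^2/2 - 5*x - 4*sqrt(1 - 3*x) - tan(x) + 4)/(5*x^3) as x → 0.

-77/60

Substitution gives 0/0 (the numerator vanishes to order 3).
Expand each term to order x^3: the coefficient of x^3 in -4·√(1 - 3x) is 27/4 and in −tan(x) is -1/3.
Lower-order terms cancel with the polynomial part, so the numerator is (77/12)·x^3 + o(x^3), and the limit is (77/12)/(-5) = -77/60.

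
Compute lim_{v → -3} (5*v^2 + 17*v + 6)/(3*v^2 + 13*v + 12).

Since v = -3 makes numerator and denominator zero, (v + 3) divides both.
Cancelling it gives (5*v + 2)/(3*v + 4); now plug in v = -3 to get 13/5.

13/5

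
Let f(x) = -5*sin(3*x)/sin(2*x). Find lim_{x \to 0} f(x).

-15/2

Substitution gives 0/0.
Divide numerator and denominator by x: sin(3x)/x → 3 and sin(2x)/x → 2, so the limit is -5·3/2 = -15/2.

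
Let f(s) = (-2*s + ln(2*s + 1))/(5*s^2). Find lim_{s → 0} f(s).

-2/5

Direct substitution gives 0/0.
Apply L'Hôpital: lim (-2 + 2/(2*s + 1))/(10*s), still 0/0.
After 2 applications of L'Hôpital's rule the quotient is (-4/(2*s + 1)^2)/(10); substituting s = 0 gives -2/5.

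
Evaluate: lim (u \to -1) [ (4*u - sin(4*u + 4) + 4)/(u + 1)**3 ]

Direct substitution gives 0/0.
Apply L'Hôpital: lim (4 - 4*cos(4*u + 4))/(3*(u + 1)^2), still 0/0.
Apply L'Hôpital: lim (16*sin(4*u + 4))/(6*u + 6), still 0/0.
After 3 applications of L'Hôpital's rule the quotient is (64*cos(4*u + 4))/(6); substituting u = -1 gives 32/3.

32/3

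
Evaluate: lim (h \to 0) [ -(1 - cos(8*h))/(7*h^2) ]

-32/7

Substitution gives 0/0.
Use (1 − cos u)/u² → 1/2 with u = 8h: the limit is 8²/(2·(-7)) = -32/7.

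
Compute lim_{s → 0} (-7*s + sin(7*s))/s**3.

Direct substitution gives 0/0.
Apply L'Hôpital: lim (7*cos(7*s) - 7)/(3*s^2), still 0/0.
Apply L'Hôpital: lim (-49*sin(7*s))/(6*s), still 0/0.
After 3 applications of L'Hôpital's rule the quotient is (-343*cos(7*s))/(6); substituting s = 0 gives -343/6.

-343/6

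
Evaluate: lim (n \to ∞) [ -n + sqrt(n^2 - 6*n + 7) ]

-3

An ∞ − ∞ form. Rationalising with the conjugate, the difference becomes (-6n + 7) / (√(n^2 - 6*n + 7) + n).
For large n the denominator behaves like 2·n, so the quotient tends to -6/2 = -3.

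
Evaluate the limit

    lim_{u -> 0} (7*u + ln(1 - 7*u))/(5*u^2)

Direct substitution gives 0/0.
Apply L'Hôpital: lim (7 - 7/(1 - 7*u))/(10*u), still 0/0.
After 2 applications of L'Hôpital's rule the quotient is (-49/(1 - 7*u)^2)/(10); substituting u = 0 gives -49/10.

-49/10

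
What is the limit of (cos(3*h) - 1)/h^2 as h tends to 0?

Direct substitution gives 0/0.
Apply L'Hôpital: lim (-3*sin(3*h))/(2*h), still 0/0.
After 2 applications of L'Hôpital's rule the quotient is (-9*cos(3*h))/(2); substituting h = 0 gives -9/2.

-9/2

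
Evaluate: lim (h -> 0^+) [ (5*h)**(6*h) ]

Base → 0⁺ and exponent → 0⁺: a 0^0 form.
Take logs: 6h·ln(5h). This is 0·(−∞); rewriting as ln(5h)/(1/(6h)) and applying L'Hôpital gives 0.
Hence the limit is e^0 = 1.

1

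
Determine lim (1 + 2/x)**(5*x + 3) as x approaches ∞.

e^(10)

Write it as [(1 + 2/x)^x]^(5) · (1 + 2/x)^(3). The bracketed term tends to e^(2) and the second factor to 1, so the limit is e^(10).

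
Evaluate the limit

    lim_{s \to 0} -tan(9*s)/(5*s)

Substitution gives 0/0.
Since tan(u)/u → 1 as u → 0, tan(9s)/(9s) → 1 and the limit is 9/(-5) = -9/5.

-9/5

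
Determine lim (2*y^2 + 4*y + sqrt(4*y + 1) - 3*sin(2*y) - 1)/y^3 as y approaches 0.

8

Substitution gives 0/0; apply L'Hôpital's rule 3 times.
After differentiating numerator and denominator 3 times the quotient is (24*cos(2*y) + 24/(4*y + 1)^(5/2))/(6); at y = 0 this is 8.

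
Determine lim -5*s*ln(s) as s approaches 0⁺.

This is a 0·(−∞) form. Rewrite as -5·ln(s) / s^(−1) and apply L'Hôpital:
the derivative quotient is -5·(1/s) / (−1·s^(−2)) = (5/1)·s^1 → 0.

0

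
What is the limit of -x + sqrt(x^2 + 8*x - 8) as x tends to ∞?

4

An ∞ − ∞ form. Rationalising with the conjugate, the difference becomes (8x - 8) / (√(x^2 + 8*x - 8) + x).
For large x the denominator behaves like 2·x, so the quotient tends to 8/2 = 4.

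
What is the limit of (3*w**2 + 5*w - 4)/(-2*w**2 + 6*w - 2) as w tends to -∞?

-3/2

Numerator and denominator both have degree 2.
Dividing every term by w^2, all lower-order terms vanish and the limit is the ratio of leading coefficients, 3/(-2) = -3/2.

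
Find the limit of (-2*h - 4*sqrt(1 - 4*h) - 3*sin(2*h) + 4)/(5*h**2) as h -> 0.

Substitution gives 0/0; apply L'Hôpital's rule 2 times.
After differentiating numerator and denominator 2 times the quotient is (12*sin(2*h) + 16/(1 - 4*h)^(3/2))/(10); at h = 0 this is 8/5.

8/5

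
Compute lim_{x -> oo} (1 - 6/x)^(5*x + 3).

Let L be the limit and take ln: ln L = lim (5x + 3)·ln(1 - 6/x) = lim (5x + 3)·(-6/x + O(1/x²)) = -30.
Hence L = e^(-30).

e^(-30)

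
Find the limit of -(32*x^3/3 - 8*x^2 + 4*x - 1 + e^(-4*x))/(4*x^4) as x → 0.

-8/3

Direct substitution gives 0/0.
Apply L'Hôpital: lim (32*x^2 - 16*x + 4 - 4*e^(-4*x))/(-16*x^3), still 0/0.
Apply L'Hôpital: lim (64*x - 16 + 16*e^(-4*x))/(-48*x^2), still 0/0.
Apply L'Hôpital: lim (64 - 64*e^(-4*x))/(-96*x), still 0/0.
After 4 applications of L'Hôpital's rule the quotient is (256*e^(-4*x))/(-96); substituting x = 0 gives -8/3.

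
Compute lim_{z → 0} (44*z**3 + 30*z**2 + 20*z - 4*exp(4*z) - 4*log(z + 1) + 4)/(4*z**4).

Substitution gives 0/0 (the numerator vanishes to order 4).
Expand each term to order z^4: the coefficient of z^4 in -4·e^(4z) is -128/3 and in -4·ln(1 + z) is 1.
Lower-order terms cancel with the polynomial part, so the numerator is (-125/3)·z^4 + o(z^4), and the limit is (-125/3)/(4) = -125/12.

-125/12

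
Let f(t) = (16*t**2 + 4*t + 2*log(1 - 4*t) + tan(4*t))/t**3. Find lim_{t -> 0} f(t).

-64/3

Substitution gives 0/0; apply L'Hôpital's rule 3 times.
After differentiating numerator and denominator 3 times the quotient is (384*tan(4*t)^2/cos(4*t)^2 + 128/cos(4*t)^2 + 256/(4*t - 1)^3)/(6); at t = 0 this is -64/3.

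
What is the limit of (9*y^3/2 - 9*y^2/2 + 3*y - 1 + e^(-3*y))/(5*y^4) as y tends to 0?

Direct substitution gives 0/0.
Apply L'Hôpital: lim (27*y^2/2 - 9*y + 3 - 3*e^(-3*y))/(20*y^3), still 0/0.
Apply L'Hôpital: lim (27*y - 9 + 9*e^(-3*y))/(60*y^2), still 0/0.
Apply L'Hôpital: lim (27 - 27*e^(-3*y))/(120*y), still 0/0.
After 4 applications of L'Hôpital's rule the quotient is (81*e^(-3*y))/(120); substituting y = 0 gives 27/40.

27/40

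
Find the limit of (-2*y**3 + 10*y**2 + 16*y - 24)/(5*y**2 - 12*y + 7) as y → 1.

-15

Since y = 1 makes numerator and denominator zero, (y - 1) divides both.
Cancelling it gives (-2*y^2 + 8*y + 24)/(5*y - 7); now plug in y = 1 to get -15.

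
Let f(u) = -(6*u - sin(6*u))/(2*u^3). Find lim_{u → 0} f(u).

Direct substitution gives 0/0.
Apply L'Hôpital: lim (6 - 6*cos(6*u))/(-6*u^2), still 0/0.
Apply L'Hôpital: lim (36*sin(6*u))/(-12*u), still 0/0.
After 3 applications of L'Hôpital's rule the quotient is (216*cos(6*u))/(-12); substituting u = 0 gives -18.

-18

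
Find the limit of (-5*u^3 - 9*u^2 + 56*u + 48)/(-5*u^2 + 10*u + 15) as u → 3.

Direct substitution gives 0/0, so factor. Both numerator and denominator have (u - 3) as a factor.
After cancelling, the expression reduces to (-5*u^2 - 24*u - 16)/(-5*u - 5).
Substituting u = 3 gives 133/20.

133/20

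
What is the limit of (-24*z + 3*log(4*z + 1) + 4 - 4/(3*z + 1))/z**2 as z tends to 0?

Substitution gives 0/0; apply L'Hôpital's rule 2 times.
After differentiating numerator and denominator 2 times the quotient is (-48/(4*z + 1)^2 - 72/(3*z + 1)^3)/(2); at z = 0 this is -60.

-60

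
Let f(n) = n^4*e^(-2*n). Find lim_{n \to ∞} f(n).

0

Write as n^4/e^{2n}, an ∞/∞ form.
Exponential growth dominates any polynomial, so repeated L'Hôpital (or the standard result) gives 0.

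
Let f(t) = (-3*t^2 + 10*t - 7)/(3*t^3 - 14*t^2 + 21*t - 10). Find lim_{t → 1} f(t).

Since t = 1 makes numerator and denominator zero, (t - 1) divides both.
Cancelling it gives (7 - 3*t)/(3*t^2 - 11*t + 10); now plug in t = 1 to get 2.

2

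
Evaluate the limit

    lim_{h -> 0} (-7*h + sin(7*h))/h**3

-343/6

Direct substitution gives 0/0.
Apply L'Hôpital: lim (7*cos(7*h) - 7)/(3*h^2), still 0/0.
Apply L'Hôpital: lim (-49*sin(7*h))/(6*h), still 0/0.
After 3 applications of L'Hôpital's rule the quotient is (-343*cos(7*h))/(6); substituting h = 0 gives -343/6.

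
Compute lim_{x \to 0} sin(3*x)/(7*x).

Substitution gives 0/0.
Write it as (3/7)·sin(3x)/(3x); since sin(u)/u → 1, the limit is 3/7.

3/7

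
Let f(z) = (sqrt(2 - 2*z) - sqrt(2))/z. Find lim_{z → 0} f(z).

Substitution gives 0/0. Multiply numerator and denominator by the conjugate √(2 - 2z) + √2.
The numerator becomes (2 - 2z) − 2 = -2z, so the expression simplifies to -2/(√(2 - 2z) + √2).
Letting z → 0 gives -2/(2√2) = -√(2)/2.

-√(2)/2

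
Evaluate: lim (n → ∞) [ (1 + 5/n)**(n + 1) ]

e^(5)

The base → 1 and the exponent → ∞: a 1^∞ form.
Take logarithms: (n + 1)·ln(1 + 5/n). Since ln(1+u) ~ u for small u, this behaves like (n)·(5/n) → 5.
So the limit is e^(5).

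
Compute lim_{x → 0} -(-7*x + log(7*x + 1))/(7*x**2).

7/2

Direct substitution gives 0/0.
Apply L'Hôpital: lim (-7 + 7/(7*x + 1))/(-14*x), still 0/0.
After 2 applications of L'Hôpital's rule the quotient is (-49/(7*x + 1)^2)/(-14); substituting x = 0 gives 7/2.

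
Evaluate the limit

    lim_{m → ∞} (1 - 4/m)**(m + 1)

e^(-4)

Write it as [(1 - 4/m)^m]^(1) · (1 - 4/m)^(1). The bracketed term tends to e^(-4) and the second factor to 1, so the limit is e^(-4).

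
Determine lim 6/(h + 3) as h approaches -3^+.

As h → -3⁺, (h + 3) → 0⁺, so (h + 3)^1 → 0⁺ and 6/(h + 3)^1 → ∞.

∞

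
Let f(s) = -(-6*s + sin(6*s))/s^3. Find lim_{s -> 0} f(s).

Direct substitution gives 0/0.
Apply L'Hôpital: lim (6*cos(6*s) - 6)/(-3*s^2), still 0/0.
Apply L'Hôpital: lim (-36*sin(6*s))/(-6*s), still 0/0.
After 3 applications of L'Hôpital's rule the quotient is (-216*cos(6*s))/(-6); substituting s = 0 gives 36.

36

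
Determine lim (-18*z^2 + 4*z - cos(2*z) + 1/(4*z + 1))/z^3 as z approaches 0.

-64

Substitution gives 0/0 (the numerator vanishes to order 3).
Expand each term to order z^3: the coefficient of z^3 in −cos(2z) is 0 and in 1/(1 + 4z) is -64.
Lower-order terms cancel with the polynomial part, so the numerator is (-64)·z^3 + o(z^3), and the limit is (-64)/(1) = -64.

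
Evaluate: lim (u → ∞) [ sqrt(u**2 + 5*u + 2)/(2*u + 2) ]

For large |u|, √(u^2 + 5*u + 2) ≈ √1·|u| and the denominator ≈ 2u.
Since u → +∞, |u| = u, giving √1/(2) = 1/2.

1/2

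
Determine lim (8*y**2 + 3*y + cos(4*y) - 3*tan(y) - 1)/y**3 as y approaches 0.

Substitution gives 0/0 (the numerator vanishes to order 3).
Expand each term to order y^3: the coefficient of y^3 in -3·tan(y) is -1 and in cos(4y) is 0.
Lower-order terms cancel with the polynomial part, so the numerator is (-1)·y^3 + o(y^3), and the limit is (-1)/(1) = -1.

-1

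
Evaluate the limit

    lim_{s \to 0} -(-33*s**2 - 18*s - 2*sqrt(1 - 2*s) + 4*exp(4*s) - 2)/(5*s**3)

Substitution gives 0/0; apply L'Hôpital's rule 3 times.
After differentiating numerator and denominator 3 times the quotient is (256*e^(4*s) + 6/(1 - 2*s)^(5/2))/(-30); at s = 0 this is -131/15.

-131/15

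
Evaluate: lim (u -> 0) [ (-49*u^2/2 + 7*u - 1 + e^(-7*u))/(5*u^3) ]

-343/30

Direct substitution gives 0/0.
Apply L'Hôpital: lim (-49*u + 7 - 7*e^(-7*u))/(15*u^2), still 0/0.
Apply L'Hôpital: lim (-49 + 49*e^(-7*u))/(30*u), still 0/0.
After 3 applications of L'Hôpital's rule the quotient is (-343*e^(-7*u))/(30); substituting u = 0 gives -343/30.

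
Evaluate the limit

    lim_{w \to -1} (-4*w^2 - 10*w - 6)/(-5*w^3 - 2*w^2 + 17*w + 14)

At w = -1 both the top and bottom vanish — a removable singularity. Factoring out (w + 1) from each leaves (-4*w - 6)/(-5*w^2 + 3*w + 14), which at w = -1 equals -1/3.

-1/3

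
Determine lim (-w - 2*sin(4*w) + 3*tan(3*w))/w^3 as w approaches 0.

145/3

Substitution gives 0/0; apply L'Hôpital's rule 3 times.
After differentiating numerator and denominator 3 times the quotient is (128*cos(4*w) + 486*tan(3*w)^4 + 648*tan(3*w)^2 + 162)/(6); at w = 0 this is 145/3.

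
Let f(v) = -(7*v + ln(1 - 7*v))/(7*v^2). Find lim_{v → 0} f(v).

Direct substitution gives 0/0.
Apply L'Hôpital: lim (7 - 7/(1 - 7*v))/(-14*v), still 0/0.
After 2 applications of L'Hôpital's rule the quotient is (-49/(1 - 7*v)^2)/(-14); substituting v = 0 gives 7/2.

7/2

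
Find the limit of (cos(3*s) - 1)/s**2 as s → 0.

-9/2

Direct substitution gives 0/0.
Apply L'Hôpital: lim (-3*sin(3*s))/(2*s), still 0/0.
After 2 applications of L'Hôpital's rule the quotient is (-9*cos(3*s))/(2); substituting s = 0 gives -9/2.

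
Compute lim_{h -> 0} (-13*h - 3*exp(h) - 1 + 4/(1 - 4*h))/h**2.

Substitution gives 0/0; apply L'Hôpital's rule 2 times.
After differentiating numerator and denominator 2 times the quotient is (-3*e^(h) - 128/(4*h - 1)^3)/(2); at h = 0 this is 125/2.

125/2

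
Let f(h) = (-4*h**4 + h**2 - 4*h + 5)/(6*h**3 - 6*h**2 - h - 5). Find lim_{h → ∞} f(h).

-∞

The numerator has higher degree (4 > 3); the quotient behaves like (-4/(6))·h^1 for large |h|.
As h → +∞ this diverges to -∞.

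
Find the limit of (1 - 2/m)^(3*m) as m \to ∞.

e^(-6)

Let L be the limit and take ln: ln L = lim (3m)·ln(1 - 2/m) = lim (3m)·(-2/m + O(1/m²)) = -6.
Hence L = e^(-6).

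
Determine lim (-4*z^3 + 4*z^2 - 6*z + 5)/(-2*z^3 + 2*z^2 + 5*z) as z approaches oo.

Numerator and denominator both have degree 3.
Dividing every term by z^3, all lower-order terms vanish and the limit is the ratio of leading coefficients, -4/(-2) = 2.

2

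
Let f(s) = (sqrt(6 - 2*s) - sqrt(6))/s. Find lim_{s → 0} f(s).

-√(6)/6

A 0/0 form; rationalise with √(6 - 2s) + √6. This collapses the numerator to -2s, leaving -2/(√(6 - 2s) + √6) → -2/(2√6) = -√(6)/6.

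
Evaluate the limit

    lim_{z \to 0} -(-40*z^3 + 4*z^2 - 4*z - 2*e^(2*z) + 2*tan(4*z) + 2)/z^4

Substitution gives 0/0; apply L'Hôpital's rule 4 times.
After differentiating numerator and denominator 4 times the quotient is (-32*e^(2*z) + 12288*tan(4*z)^5 + 20480*tan(4*z)^3 + 8192*tan(4*z))/(-24); at z = 0 this is 4/3.

4/3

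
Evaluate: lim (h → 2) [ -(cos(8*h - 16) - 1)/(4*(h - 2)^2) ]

Direct substitution gives 0/0.
Apply L'Hôpital: lim (-8*sin(8*h - 16))/(16 - 8*h), still 0/0.
After 2 applications of L'Hôpital's rule the quotient is (-64*cos(8*h - 16))/(-8); substituting h = 2 gives 8.

8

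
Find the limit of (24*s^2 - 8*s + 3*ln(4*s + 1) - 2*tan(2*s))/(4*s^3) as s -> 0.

Substitution gives 0/0 (the numerator vanishes to order 3).
Expand each term to order s^3: the coefficient of s^3 in -2·tan(2s) is -16/3 and in 3·ln(1 + 4s) is 64.
Lower-order terms cancel with the polynomial part, so the numerator is (176/3)·s^3 + o(s^3), and the limit is (176/3)/(4) = 44/3.

44/3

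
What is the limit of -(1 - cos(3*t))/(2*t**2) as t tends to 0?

Substitution gives 0/0.
Use (1 − cos u)/u² → 1/2 with u = 3t: the limit is 3²/(2·(-2)) = -9/4.

-9/4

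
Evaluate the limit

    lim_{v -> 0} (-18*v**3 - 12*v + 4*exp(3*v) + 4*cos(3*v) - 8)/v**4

Substitution gives 0/0; apply L'Hôpital's rule 4 times.
After differentiating numerator and denominator 4 times the quotient is (324*e^(3*v) + 324*cos(3*v))/(24); at v = 0 this is 27.

27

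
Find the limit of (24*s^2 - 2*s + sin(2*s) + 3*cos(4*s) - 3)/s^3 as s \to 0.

Substitution gives 0/0; apply L'Hôpital's rule 3 times.
After differentiating numerator and denominator 3 times the quotient is (192*sin(4*s) - 8*cos(2*s))/(6); at s = 0 this is -4/3.

-4/3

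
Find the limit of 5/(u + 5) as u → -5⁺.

As u → -5⁺, (u + 5) → 0⁺, so (u + 5)^1 → 0⁺ and 5/(u + 5)^1 → ∞.

∞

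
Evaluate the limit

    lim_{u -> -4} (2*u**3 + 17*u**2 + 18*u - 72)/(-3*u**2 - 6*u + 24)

Direct substitution gives 0/0, so factor. Both numerator and denominator have (u + 4) as a factor.
After cancelling, the expression reduces to (2*u^2 + 9*u - 18)/(6 - 3*u).
Substituting u = -4 gives -11/9.

-11/9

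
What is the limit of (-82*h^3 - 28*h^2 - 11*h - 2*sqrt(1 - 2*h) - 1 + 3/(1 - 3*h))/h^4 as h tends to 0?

977/4

Substitution gives 0/0; apply L'Hôpital's rule 4 times.
After differentiating numerator and denominator 4 times the quotient is (-5832/(3*h - 1)^5 + 30/(1 - 2*h)^(7/2))/(24); at h = 0 this is 977/4.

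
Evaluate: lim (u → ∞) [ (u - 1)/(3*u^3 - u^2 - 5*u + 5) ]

The denominator has degree 3 and the numerator degree 1. Dividing numerator and denominator by u^3 sends every term to 0 except the leading denominator term, so the limit is 0.

0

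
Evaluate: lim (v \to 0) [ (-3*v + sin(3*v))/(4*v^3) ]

Direct substitution gives 0/0.
Apply L'Hôpital: lim (3*cos(3*v) - 3)/(12*v^2), still 0/0.
Apply L'Hôpital: lim (-9*sin(3*v))/(24*v), still 0/0.
After 3 applications of L'Hôpital's rule the quotient is (-27*cos(3*v))/(24); substituting v = 0 gives -9/8.

-9/8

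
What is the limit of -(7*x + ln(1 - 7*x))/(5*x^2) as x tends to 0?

Direct substitution gives 0/0.
Apply L'Hôpital: lim (7 - 7/(1 - 7*x))/(-10*x), still 0/0.
After 2 applications of L'Hôpital's rule the quotient is (-49/(1 - 7*x)^2)/(-10); substituting x = 0 gives 49/10.

49/10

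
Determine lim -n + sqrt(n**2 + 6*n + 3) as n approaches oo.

3

This has the form ∞ − ∞. Multiply and divide by the conjugate √(n^2 + 6*n + 3) + n.
That gives (6n + 3) / (√(n^2 + 6*n + 3) + n).
Divide numerator and denominator by n: the limit is 6/(2·1) = 3.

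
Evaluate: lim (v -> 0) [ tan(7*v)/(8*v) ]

7/8

Substitution gives 0/0.
Since tan(u)/u → 1 as u → 0, tan(7v)/(7v) → 1 and the limit is 7/8.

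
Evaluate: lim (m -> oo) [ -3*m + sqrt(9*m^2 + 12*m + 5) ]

An ∞ − ∞ form. Rationalising with the conjugate, the difference becomes (12m + 5) / (√(9*m^2 + 12*m + 5) + 3m).
For large m the denominator behaves like 2·3m, so the quotient tends to 12/6 = 2.

2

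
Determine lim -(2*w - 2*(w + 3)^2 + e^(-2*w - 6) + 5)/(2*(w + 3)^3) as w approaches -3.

Direct substitution gives 0/0.
Apply L'Hôpital: lim (-4*w - 2*e^(-2*w - 6) - 10)/(-6*(w + 3)^2), still 0/0.
Apply L'Hôpital: lim (4*e^(-2*w - 6) - 4)/(-12*w - 36), still 0/0.
After 3 applications of L'Hôpital's rule the quotient is (-8*e^(-2*w - 6))/(-12); substituting w = -3 gives 2/3.

2/3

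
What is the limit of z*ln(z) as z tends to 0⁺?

0

This is a 0·(−∞) form. Rewrite as 1·ln(z) / z^(−1) and apply L'Hôpital:
the derivative quotient is 1·(1/z) / (−1·z^(−2)) = (-1/1)·z^1 → 0.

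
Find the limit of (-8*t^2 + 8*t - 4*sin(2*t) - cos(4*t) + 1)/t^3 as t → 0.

16/3

Substitution gives 0/0 (the numerator vanishes to order 3).
Expand each term to order t^3: the coefficient of t^3 in -4·sin(2t) is 16/3 and in −cos(4t) is 0.
Lower-order terms cancel with the polynomial part, so the numerator is (16/3)·t^3 + o(t^3), and the limit is (16/3)/(1) = 16/3.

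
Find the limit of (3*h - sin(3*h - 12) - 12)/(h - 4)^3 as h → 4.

9/2

Direct substitution gives 0/0.
Apply L'Hôpital: lim (3 - 3*cos(3*h - 12))/(3*(h - 4)^2), still 0/0.
Apply L'Hôpital: lim (9*sin(3*h - 12))/(6*h - 24), still 0/0.
After 3 applications of L'Hôpital's rule the quotient is (27*cos(3*h - 12))/(6); substituting h = 4 gives 9/2.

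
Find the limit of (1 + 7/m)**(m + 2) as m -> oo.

e^(7)

Let L be the limit and take ln: ln L = lim (m + 2)·ln(1 + 7/m) = lim (m + 2)·(7/m + O(1/m²)) = 7.
Hence L = e^(7).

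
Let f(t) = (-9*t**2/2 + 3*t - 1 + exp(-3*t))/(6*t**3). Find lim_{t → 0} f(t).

Direct substitution gives 0/0.
Apply L'Hôpital: lim (-9*t + 3 - 3*e^(-3*t))/(18*t^2), still 0/0.
Apply L'Hôpital: lim (-9 + 9*e^(-3*t))/(36*t), still 0/0.
After 3 applications of L'Hôpital's rule the quotient is (-27*e^(-3*t))/(36); substituting t = 0 gives -3/4.

-3/4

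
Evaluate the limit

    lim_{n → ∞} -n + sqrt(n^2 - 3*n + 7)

An ∞ − ∞ form. Rationalising with the conjugate, the difference becomes (-3n + 7) / (√(n^2 - 3*n + 7) + n).
For large n the denominator behaves like 2·n, so the quotient tends to -3/2 = -3/2.

-3/2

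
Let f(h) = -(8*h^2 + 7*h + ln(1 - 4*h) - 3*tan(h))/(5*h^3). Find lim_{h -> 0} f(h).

Substitution gives 0/0 (the numerator vanishes to order 3).
Expand each term to order h^3: the coefficient of h^3 in -3·tan(h) is -1 and in ln(1 - 4h) is -64/3.
Lower-order terms cancel with the polynomial part, so the numerator is (-67/3)·h^3 + o(h^3), and the limit is (-67/3)/(-5) = 67/15.

67/15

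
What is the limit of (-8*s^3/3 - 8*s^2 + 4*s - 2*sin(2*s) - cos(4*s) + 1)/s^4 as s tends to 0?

Substitution gives 0/0 (the numerator vanishes to order 4).
Expand each term to order s^4: the coefficient of s^4 in −cos(4s) is -32/3 and in -2·sin(2s) is 0.
Lower-order terms cancel with the polynomial part, so the numerator is (-32/3)·s^4 + o(s^4), and the limit is (-32/3)/(1) = -32/3.

-32/3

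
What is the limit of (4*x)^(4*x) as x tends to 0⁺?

1

Base → 0⁺ and exponent → 0⁺: a 0^0 form.
Take logs: 4x·ln(4x). This is 0·(−∞); rewriting as ln(4x)/(1/(4x)) and applying L'Hôpital gives 0.
Hence the limit is e^0 = 1.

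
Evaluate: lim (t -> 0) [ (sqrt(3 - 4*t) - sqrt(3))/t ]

-2*√(3)/3

Substitution gives 0/0. Multiply numerator and denominator by the conjugate √(3 - 4t) + √3.
The numerator becomes (3 - 4t) − 3 = -4t, so the expression simplifies to -4/(√(3 - 4t) + √3).
Letting t → 0 gives -4/(2√3) = -2*√(3)/3.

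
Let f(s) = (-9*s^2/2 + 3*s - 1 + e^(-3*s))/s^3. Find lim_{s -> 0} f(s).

Direct substitution gives 0/0.
Apply L'Hôpital: lim (-9*s + 3 - 3*e^(-3*s))/(3*s^2), still 0/0.
Apply L'Hôpital: lim (-9 + 9*e^(-3*s))/(6*s), still 0/0.
After 3 applications of L'Hôpital's rule the quotient is (-27*e^(-3*s))/(6); substituting s = 0 gives -9/2.

-9/2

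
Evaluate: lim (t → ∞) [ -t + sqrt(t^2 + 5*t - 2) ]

5/2

An ∞ − ∞ form. Rationalising with the conjugate, the difference becomes (5t - 2) / (√(t^2 + 5*t - 2) + t).
For large t the denominator behaves like 2·t, so the quotient tends to 5/2 = 5/2.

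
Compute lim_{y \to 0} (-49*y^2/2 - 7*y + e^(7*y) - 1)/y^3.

343/6

Direct substitution gives 0/0.
Apply L'Hôpital: lim (-49*y + 7*e^(7*y) - 7)/(3*y^2), still 0/0.
Apply L'Hôpital: lim (49*e^(7*y) - 49)/(6*y), still 0/0.
After 3 applications of L'Hôpital's rule the quotient is (343*e^(7*y))/(6); substituting y = 0 gives 343/6.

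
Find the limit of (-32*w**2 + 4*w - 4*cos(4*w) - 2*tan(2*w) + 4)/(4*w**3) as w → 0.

Substitution gives 0/0; apply L'Hôpital's rule 3 times.
After differentiating numerator and denominator 3 times the quotient is (-256*sin(4*w) - 96*tan(2*w)^4 - 128*tan(2*w)^2 - 32)/(24); at w = 0 this is -4/3.

-4/3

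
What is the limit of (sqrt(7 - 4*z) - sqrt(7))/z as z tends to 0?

-2*√(7)/7

Substitution gives 0/0. Multiply numerator and denominator by the conjugate √(7 - 4z) + √7.
The numerator becomes (7 - 4z) − 7 = -4z, so the expression simplifies to -4/(√(7 - 4z) + √7).
Letting z → 0 gives -4/(2√7) = -2*√(7)/7.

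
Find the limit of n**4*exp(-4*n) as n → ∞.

0

Write as n^4/e^{4n}, an ∞/∞ form.
Exponential growth dominates any polynomial, so repeated L'Hôpital (or the standard result) gives 0.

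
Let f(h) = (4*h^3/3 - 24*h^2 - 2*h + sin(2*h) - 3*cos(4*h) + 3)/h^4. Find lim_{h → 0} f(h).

Substitution gives 0/0; apply L'Hôpital's rule 4 times.
After differentiating numerator and denominator 4 times the quotient is (16*sin(2*h) - 768*cos(4*h))/(24); at h = 0 this is -32.

-32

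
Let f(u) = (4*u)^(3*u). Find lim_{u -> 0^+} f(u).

Base → 0⁺ and exponent → 0⁺: a 0^0 form.
Take logs: 3u·ln(4u). This is 0·(−∞); rewriting as ln(4u)/(1/(3u)) and applying L'Hôpital gives 0.
Hence the limit is e^0 = 1.

1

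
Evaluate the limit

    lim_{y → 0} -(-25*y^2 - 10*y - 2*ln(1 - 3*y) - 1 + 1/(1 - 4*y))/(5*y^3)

-82/5

Substitution gives 0/0 (the numerator vanishes to order 3).
Expand each term to order y^3: the coefficient of y^3 in 1/(1 - 4y) is 64 and in -2·ln(1 - 3y) is 18.
Lower-order terms cancel with the polynomial part, so the numerator is (82)·y^3 + o(y^3), and the limit is (82)/(-5) = -82/5.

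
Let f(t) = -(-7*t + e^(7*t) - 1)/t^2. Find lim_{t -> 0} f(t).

Direct substitution gives 0/0.
Apply L'Hôpital: lim (7*e^(7*t) - 7)/(-2*t), still 0/0.
After 2 applications of L'Hôpital's rule the quotient is (49*e^(7*t))/(-2); substituting t = 0 gives -49/2.

-49/2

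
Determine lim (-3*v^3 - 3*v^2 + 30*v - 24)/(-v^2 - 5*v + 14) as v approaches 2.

2

At v = 2 both the top and bottom vanish — a removable singularity. Factoring out (v - 2) from each leaves (-3*v^2 - 9*v + 12)/(-v - 7), which at v = 2 equals 2.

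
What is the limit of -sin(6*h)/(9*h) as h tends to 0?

-2/3

Substitution gives 0/0.
Write it as (6/(-9))·sin(6h)/(6h); since sin(u)/u → 1, the limit is -2/3.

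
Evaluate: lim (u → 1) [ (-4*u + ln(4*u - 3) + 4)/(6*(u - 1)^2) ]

Direct substitution gives 0/0.
Apply L'Hôpital: lim (-4 + 4/(4*u - 3))/(12*u - 12), still 0/0.
After 2 applications of L'Hôpital's rule the quotient is (-16/(4*u - 3)^2)/(12); substituting u = 1 gives -4/3.

-4/3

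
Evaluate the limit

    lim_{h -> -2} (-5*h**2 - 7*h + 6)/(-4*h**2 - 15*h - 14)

Since h = -2 makes numerator and denominator zero, (h + 2) divides both.
Cancelling it gives (3 - 5*h)/(-4*h - 7); now plug in h = -2 to get 13.

13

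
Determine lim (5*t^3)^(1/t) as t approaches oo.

1

Base → ∞ and exponent → 0: an ∞^0 form.
Take logs: (1/t)·ln(5·t^3) = (ln 5 + 3·ln t)/t → 0.
So the limit is e^0 = 1.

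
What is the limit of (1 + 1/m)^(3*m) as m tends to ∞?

e^(3)

The base → 1 and the exponent → ∞: a 1^∞ form.
Take logarithms: (3m)·ln(1 + 1/m). Since ln(1+u) ~ u for small u, this behaves like (3m)·(1/m) → 3.
So the limit is e^(3).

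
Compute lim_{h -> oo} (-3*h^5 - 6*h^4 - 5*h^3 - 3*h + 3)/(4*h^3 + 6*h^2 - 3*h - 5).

-∞

The numerator has higher degree (5 > 3); the quotient behaves like (-3/(4))·h^2 for large |h|.
As h → +∞ this diverges to -∞.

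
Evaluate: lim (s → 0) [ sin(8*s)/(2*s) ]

4

Substitution gives 0/0.
Write it as (8/2)·sin(8s)/(8s); since sin(u)/u → 1, the limit is 4.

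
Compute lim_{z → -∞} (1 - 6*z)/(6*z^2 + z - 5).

0

The denominator has degree 2 and the numerator degree 1. Dividing numerator and denominator by z^2 sends every term to 0 except the leading denominator term, so the limit is 0.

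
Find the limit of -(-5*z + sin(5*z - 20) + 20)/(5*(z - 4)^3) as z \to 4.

Direct substitution gives 0/0.
Apply L'Hôpital: lim (5*cos(5*z - 20) - 5)/(-15*(z - 4)^2), still 0/0.
Apply L'Hôpital: lim (-25*sin(5*z - 20))/(120 - 30*z), still 0/0.
After 3 applications of L'Hôpital's rule the quotient is (-125*cos(5*z - 20))/(-30); substituting z = 4 gives 25/6.

25/6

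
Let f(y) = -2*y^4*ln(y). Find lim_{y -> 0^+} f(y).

0

This is a 0·(−∞) form. Rewrite as -2·ln(y) / y^(−4) and apply L'Hôpital:
the derivative quotient is -2·(1/y) / (−4·y^(−5)) = (2/4)·y^4 → 0.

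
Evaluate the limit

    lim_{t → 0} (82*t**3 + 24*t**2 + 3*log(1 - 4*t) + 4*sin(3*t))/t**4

Substitution gives 0/0 (the numerator vanishes to order 4).
Expand each term to order t^4: the coefficient of t^4 in 3·ln(1 - 4t) is -192 and in 4·sin(3t) is 0.
Lower-order terms cancel with the polynomial part, so the numerator is (-192)·t^4 + o(t^4), and the limit is (-192)/(1) = -192.

-192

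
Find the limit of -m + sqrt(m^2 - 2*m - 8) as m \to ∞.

An ∞ − ∞ form. Rationalising with the conjugate, the difference becomes (-2m - 8) / (√(m^2 - 2*m - 8) + m).
For large m the denominator behaves like 2·m, so the quotient tends to -2/2 = -1.

-1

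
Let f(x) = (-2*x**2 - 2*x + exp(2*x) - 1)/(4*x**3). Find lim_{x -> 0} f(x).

Direct substitution gives 0/0.
Apply L'Hôpital: lim (-4*x + 2*e^(2*x) - 2)/(12*x^2), still 0/0.
Apply L'Hôpital: lim (4*e^(2*x) - 4)/(24*x), still 0/0.
After 3 applications of L'Hôpital's rule the quotient is (8*e^(2*x))/(24); substituting x = 0 gives 1/3.

1/3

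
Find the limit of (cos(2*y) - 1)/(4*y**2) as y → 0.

Direct substitution gives 0/0.
Apply L'Hôpital: lim (-2*sin(2*y))/(8*y), still 0/0.
After 2 applications of L'Hôpital's rule the quotient is (-4*cos(2*y))/(8); substituting y = 0 gives -1/2.

-1/2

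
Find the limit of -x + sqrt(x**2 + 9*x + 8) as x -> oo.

This has the form ∞ − ∞. Multiply and divide by the conjugate √(x^2 + 9*x + 8) + x.
That gives (9x + 8) / (√(x^2 + 9*x + 8) + x).
Divide numerator and denominator by x: the limit is 9/(2·1) = 9/2.

9/2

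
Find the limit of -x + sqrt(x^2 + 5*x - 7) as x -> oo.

5/2

This has the form ∞ − ∞. Multiply and divide by the conjugate √(x^2 + 5*x - 7) + x.
That gives (5x - 7) / (√(x^2 + 5*x - 7) + x).
Divide numerator and denominator by x: the limit is 5/(2·1) = 5/2.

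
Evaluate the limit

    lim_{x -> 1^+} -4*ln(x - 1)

As x → 1⁺, x - 1 → 0⁺ and ln(x - 1) → −∞.
Multiplying by -4 gives ∞.

∞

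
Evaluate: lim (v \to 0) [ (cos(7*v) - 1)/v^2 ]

Direct substitution gives 0/0.
Apply L'Hôpital: lim (-7*sin(7*v))/(2*v), still 0/0.
After 2 applications of L'Hôpital's rule the quotient is (-49*cos(7*v))/(2); substituting v = 0 gives -49/2.

-49/2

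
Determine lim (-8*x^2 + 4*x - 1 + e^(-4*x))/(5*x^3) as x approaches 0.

-32/15

Direct substitution gives 0/0.
Apply L'Hôpital: lim (-16*x + 4 - 4*e^(-4*x))/(15*x^2), still 0/0.
Apply L'Hôpital: lim (-16 + 16*e^(-4*x))/(30*x), still 0/0.
After 3 applications of L'Hôpital's rule the quotient is (-64*e^(-4*x))/(30); substituting x = 0 gives -32/15.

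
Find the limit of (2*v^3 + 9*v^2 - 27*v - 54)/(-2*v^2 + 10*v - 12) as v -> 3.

Direct substitution gives 0/0, so factor. Both numerator and denominator have (v - 3) as a factor.
After cancelling, the expression reduces to (2*v^2 + 15*v + 18)/(4 - 2*v).
Substituting v = 3 gives -81/2.

-81/2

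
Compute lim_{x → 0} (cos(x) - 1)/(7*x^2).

Direct substitution gives 0/0.
Apply L'Hôpital: lim (-sin(x))/(14*x), still 0/0.
After 2 applications of L'Hôpital's rule the quotient is (-cos(x))/(14); substituting x = 0 gives -1/14.

-1/14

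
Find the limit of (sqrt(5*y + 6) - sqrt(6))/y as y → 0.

5*√(6)/12

A 0/0 form; rationalise with √(6 + 5y) + √6. This collapses the numerator to 5y, leaving 5/(√(6 + 5y) + √6) → 5/(2√6) = 5*√(6)/12.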